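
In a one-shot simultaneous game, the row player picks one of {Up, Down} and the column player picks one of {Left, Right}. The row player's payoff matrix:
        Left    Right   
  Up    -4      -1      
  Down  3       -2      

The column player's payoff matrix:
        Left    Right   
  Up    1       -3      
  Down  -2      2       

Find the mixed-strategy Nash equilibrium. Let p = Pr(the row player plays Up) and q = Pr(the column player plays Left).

p = 1/2, q = 1/8

The column player's indifference between Left and Right determines the row player's mixing probability p:
  the column player's expected payoff from Left: p·1 + (1−p)·(-2) = 3p - 2
  the column player's expected payoff from Right: p·(-3) + (1−p)·2 = -5p + 2
  3p - 2 = -5p + 2  ⇒  8p = 4  ⇒  p = 1/2.
Set the row player's expected payoff from Up equal to that from Down:
  the row player's payoff to Up: q·(-4) + (1−q)·(-1) = -3q - 1
  the row player's payoff to Down: q·3 + (1−q)·(-2) = 5q - 2
  -3q - 1 = 5q - 2  ⇒  -8q = -1  ⇒  q = 1/8.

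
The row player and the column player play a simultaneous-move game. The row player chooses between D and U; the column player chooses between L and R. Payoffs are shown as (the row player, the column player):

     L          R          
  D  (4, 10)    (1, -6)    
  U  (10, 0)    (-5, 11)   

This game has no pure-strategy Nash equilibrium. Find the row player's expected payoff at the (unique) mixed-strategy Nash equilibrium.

5/2

The column player's mix must leave the row player indifferent between D and U.
  the row player's payoff from D: q·4 + (1−q)·1 = 3q + 1
  the row player's payoff from U: q·10 + (1−q)·(-5) = 15q - 5
  3q + 1 = 15q - 5  ⇒  -12q = -6  ⇒  q = 1/2.
At equilibrium the row player is indifferent across rows, so the row player's payoff equals the payoff from D: (1/2)·4 + (1/2)·1 = 5/2.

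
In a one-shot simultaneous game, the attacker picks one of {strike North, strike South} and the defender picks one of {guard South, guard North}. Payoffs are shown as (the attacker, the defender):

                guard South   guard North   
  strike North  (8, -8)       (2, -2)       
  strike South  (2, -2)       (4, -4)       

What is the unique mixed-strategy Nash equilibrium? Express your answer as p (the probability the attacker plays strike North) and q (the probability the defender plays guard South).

p = 1/4, q = 1/4

For the defender to be willing to mix, the defender must be indifferent between guard South and guard North, which pins down the attacker's mix.
  the defender's expected payoff from guard South: p·(-8) + (1−p)·(-2) = -6p - 2
  the defender's expected payoff from guard North: p·(-2) + (1−p)·(-4) = 2p - 4
  -6p - 2 = 2p - 4  ⇒  -8p = -2  ⇒  p = 1/4.
In a mixed equilibrium the attacker is indifferent between strike North and strike South; this condition fixes q.
  the attacker's payoff from strike North: q·8 + (1−q)·2 = 6q + 2
  the attacker's payoff from strike South: q·2 + (1−q)·4 = -2q + 4
  6q + 2 = -2q + 4  ⇒  8q = 2  ⇒  q = 1/4.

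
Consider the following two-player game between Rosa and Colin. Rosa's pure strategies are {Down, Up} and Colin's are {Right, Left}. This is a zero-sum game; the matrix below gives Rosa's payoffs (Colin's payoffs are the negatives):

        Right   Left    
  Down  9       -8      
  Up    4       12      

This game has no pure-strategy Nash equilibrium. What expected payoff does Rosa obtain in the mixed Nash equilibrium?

28/5

Rosa's indifference between Down and Up determines Colin's mixing probability q:
  Rosa's payoff to Down: q·9 + (1−q)·(-8) = 17q - 8
  Rosa's payoff to Up: q·4 + (1−q)·12 = -8q + 12
  17q - 8 = -8q + 12  ⇒  25q = 20  ⇒  q = 4/5.
At equilibrium Rosa is indifferent across rows, so Rosa's payoff equals the payoff from Down: (4/5)·9 + (1/5)·(-8) = 28/5.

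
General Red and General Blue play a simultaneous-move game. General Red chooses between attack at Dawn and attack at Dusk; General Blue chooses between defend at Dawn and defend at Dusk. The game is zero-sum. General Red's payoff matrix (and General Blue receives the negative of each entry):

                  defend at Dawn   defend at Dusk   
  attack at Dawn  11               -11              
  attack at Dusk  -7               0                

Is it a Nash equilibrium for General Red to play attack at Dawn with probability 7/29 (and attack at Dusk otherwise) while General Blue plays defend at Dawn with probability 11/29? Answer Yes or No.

Yes

Check General Blue's indifference given General Red's mix p = 7/29:
  payoff from defend at Dawn = 77/29; payoff from defend at Dusk = 77/29 — equal.
Check General Red's indifference given General Blue's mix q = 11/29:
  payoff from attack at Dawn = -77/29; payoff from attack at Dusk = -77/29 — equal.
Both players are indifferent, so neither can profitably deviate.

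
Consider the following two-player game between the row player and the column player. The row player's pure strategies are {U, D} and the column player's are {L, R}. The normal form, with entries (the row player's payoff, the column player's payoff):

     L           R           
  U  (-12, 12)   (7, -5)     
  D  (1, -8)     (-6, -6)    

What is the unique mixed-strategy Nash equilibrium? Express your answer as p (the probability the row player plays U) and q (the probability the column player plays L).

In a mixed equilibrium the column player is indifferent between L and R; this condition fixes p.
  the column player's payoff to L: p·12 + (1−p)·(-8) = 20p - 8
  the column player's payoff to R: p·(-5) + (1−p)·(-6) = p - 6
  20p - 8 = p - 6  ⇒  19p = 2  ⇒  p = 2/19.
In a mixed equilibrium the row player is indifferent between U and D; this condition fixes q.
  the row player's payoff from U: q·(-12) + (1−q)·7 = -19q + 7
  the row player's payoff from D: q·1 + (1−q)·(-6) = 7q - 6
  -19q + 7 = 7q - 6  ⇒  -26q = -13  ⇒  q = 1/2.

p = 2/19, q = 1/2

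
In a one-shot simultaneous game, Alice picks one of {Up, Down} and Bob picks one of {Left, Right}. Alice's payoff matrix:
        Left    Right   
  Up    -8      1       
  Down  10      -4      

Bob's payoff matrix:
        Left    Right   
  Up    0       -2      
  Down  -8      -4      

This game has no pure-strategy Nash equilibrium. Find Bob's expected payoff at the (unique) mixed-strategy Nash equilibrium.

Bob's indifference between Left and Right determines Alice's mixing probability p:
  Bob's expected payoff from Left: p·0 + (1−p)·(-8) = 8p - 8
  Bob's expected payoff from Right: p·(-2) + (1−p)·(-4) = 2p - 4
  8p - 8 = 2p - 4  ⇒  6p = 4  ⇒  p = 2/3.
At equilibrium Bob is indifferent across columns, so Bob's payoff equals the payoff from Left: (2/3)·0 + (1/3)·(-8) = -8/3.

-8/3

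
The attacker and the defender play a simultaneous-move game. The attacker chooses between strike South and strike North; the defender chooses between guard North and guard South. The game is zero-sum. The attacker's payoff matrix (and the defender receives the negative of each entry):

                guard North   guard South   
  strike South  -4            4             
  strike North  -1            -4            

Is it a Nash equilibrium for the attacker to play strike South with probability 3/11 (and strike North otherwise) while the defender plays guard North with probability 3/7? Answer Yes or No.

No

Given the defender's mix q = 3/7, the attacker's payoff from strike South is 4/7 but from strike North is -19/7. The attacker strictly prefers strike South, so the attacker would not mix.
So the proposed profile is not a Nash equilibrium.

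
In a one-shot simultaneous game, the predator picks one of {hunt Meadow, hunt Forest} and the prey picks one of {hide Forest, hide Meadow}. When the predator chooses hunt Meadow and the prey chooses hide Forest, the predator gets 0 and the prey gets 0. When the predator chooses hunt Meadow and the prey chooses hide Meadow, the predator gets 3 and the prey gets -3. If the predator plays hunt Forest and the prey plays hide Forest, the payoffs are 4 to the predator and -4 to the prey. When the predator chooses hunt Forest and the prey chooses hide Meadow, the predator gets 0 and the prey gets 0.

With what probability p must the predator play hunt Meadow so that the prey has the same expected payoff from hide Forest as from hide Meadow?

p = 4/7

Set the prey's expected payoff from hide Forest equal to that from hide Meadow:
  the prey's expected payoff from hide Forest: p·0 + (1−p)·(-4) = 4p - 4
  the prey's expected payoff from hide Meadow: p·(-3) + (1−p)·0 = -3p
  4p - 4 = -3p  ⇒  7p = 4  ⇒  p = 4/7.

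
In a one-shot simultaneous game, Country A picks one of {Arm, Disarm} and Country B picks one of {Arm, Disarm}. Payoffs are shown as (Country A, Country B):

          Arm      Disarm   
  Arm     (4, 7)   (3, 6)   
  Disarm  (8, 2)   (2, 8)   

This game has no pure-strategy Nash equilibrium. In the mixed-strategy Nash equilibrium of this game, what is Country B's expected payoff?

In a mixed equilibrium Country B is indifferent between Arm and Disarm; this condition fixes p.
  Country B's expected payoff from Arm: p·7 + (1−p)·2 = 5p + 2
  Country B's expected payoff from Disarm: p·6 + (1−p)·8 = -2p + 8
  5p + 2 = -2p + 8  ⇒  7p = 6  ⇒  p = 6/7.
At equilibrium Country B is indifferent across columns, so Country B's payoff equals the payoff from Arm: (6/7)·7 + (1/7)·2 = 44/7.

44/7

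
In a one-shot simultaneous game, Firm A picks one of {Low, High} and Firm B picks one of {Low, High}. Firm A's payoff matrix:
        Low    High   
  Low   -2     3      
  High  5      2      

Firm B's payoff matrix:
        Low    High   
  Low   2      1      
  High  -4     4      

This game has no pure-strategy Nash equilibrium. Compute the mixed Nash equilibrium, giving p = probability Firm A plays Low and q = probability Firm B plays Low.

Set Firm B's expected payoff from Low equal to that from High:
  Firm B's payoff to Low: p·2 + (1−p)·(-4) = 6p - 4
  Firm B's payoff to High: p·1 + (1−p)·4 = -3p + 4
  6p - 4 = -3p + 4  ⇒  9p = 8  ⇒  p = 8/9.
For Firm A to be willing to mix, Firm A must be indifferent between Low and High, which pins down Firm B's mix.
  Firm A's payoff from Low: q·(-2) + (1−q)·3 = -5q + 3
  Firm A's payoff from High: q·5 + (1−q)·2 = 3q + 2
  -5q + 3 = 3q + 2  ⇒  -8q = -1  ⇒  q = 1/8.

p = 8/9, q = 1/8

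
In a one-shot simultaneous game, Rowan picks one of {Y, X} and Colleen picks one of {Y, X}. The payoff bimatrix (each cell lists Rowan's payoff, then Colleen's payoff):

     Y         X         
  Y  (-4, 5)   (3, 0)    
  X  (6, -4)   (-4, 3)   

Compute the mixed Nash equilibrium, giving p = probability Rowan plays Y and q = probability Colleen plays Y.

Set Colleen's expected payoff from Y equal to that from X:
  Colleen's payoff from Y: p·5 + (1−p)·(-4) = 9p - 4
  Colleen's payoff from X: p·0 + (1−p)·3 = -3p + 3
  9p - 4 = -3p + 3  ⇒  12p = 7  ⇒  p = 7/12.
Colleen's mix must leave Rowan indifferent between Y and X.
  Rowan's payoff to Y: q·(-4) + (1−q)·3 = -7q + 3
  Rowan's payoff to X: q·6 + (1−q)·(-4) = 10q - 4
  -7q + 3 = 10q - 4  ⇒  -17q = -7  ⇒  q = 7/17.

p = 7/12, q = 7/17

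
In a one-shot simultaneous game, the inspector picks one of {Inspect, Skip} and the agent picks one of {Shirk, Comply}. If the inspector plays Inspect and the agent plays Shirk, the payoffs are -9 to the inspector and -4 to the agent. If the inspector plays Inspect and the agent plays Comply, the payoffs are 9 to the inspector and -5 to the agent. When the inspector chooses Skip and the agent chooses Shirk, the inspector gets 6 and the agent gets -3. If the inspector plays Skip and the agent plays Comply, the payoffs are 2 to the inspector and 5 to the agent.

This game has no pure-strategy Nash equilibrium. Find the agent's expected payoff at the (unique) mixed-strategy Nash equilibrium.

-35/9

The inspector's mix must leave the agent indifferent between Shirk and Comply.
  the agent's payoff from Shirk: p·(-4) + (1−p)·(-3) = -p - 3
  the agent's payoff from Comply: p·(-5) + (1−p)·5 = -10p + 5
  -p - 3 = -10p + 5  ⇒  9p = 8  ⇒  p = 8/9.
At equilibrium the agent is indifferent across columns, so the agent's payoff equals the payoff from Shirk: (8/9)·(-4) + (1/9)·(-3) = -35/9.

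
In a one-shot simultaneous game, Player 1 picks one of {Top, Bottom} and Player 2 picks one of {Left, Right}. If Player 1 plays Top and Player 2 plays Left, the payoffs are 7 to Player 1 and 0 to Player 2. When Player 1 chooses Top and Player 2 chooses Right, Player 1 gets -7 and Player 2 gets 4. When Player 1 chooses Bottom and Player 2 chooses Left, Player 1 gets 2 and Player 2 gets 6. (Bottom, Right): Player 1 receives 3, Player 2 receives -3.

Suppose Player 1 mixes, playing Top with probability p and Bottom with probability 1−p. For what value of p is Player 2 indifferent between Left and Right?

Player 2's indifference between Left and Right determines Player 1's mixing probability p:
  Player 2's payoff to Left: p·0 + (1−p)·6 = -6p + 6
  Player 2's payoff to Right: p·4 + (1−p)·(-3) = 7p - 3
  -6p + 6 = 7p - 3  ⇒  -13p = -9  ⇒  p = 9/13.

p = 9/13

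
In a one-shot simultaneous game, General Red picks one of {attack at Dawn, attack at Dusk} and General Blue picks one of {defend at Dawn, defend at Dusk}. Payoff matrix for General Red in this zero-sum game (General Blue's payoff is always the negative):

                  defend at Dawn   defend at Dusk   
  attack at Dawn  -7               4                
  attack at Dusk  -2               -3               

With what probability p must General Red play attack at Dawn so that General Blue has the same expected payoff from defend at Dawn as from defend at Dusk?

General Blue's indifference between defend at Dawn and defend at Dusk determines General Red's mixing probability p:
  General Blue's expected payoff from defend at Dawn: p·7 + (1−p)·2 = 5p + 2
  General Blue's expected payoff from defend at Dusk: p·(-4) + (1−p)·3 = -7p + 3
  5p + 2 = -7p + 3  ⇒  12p = 1  ⇒  p = 1/12.

p = 1/12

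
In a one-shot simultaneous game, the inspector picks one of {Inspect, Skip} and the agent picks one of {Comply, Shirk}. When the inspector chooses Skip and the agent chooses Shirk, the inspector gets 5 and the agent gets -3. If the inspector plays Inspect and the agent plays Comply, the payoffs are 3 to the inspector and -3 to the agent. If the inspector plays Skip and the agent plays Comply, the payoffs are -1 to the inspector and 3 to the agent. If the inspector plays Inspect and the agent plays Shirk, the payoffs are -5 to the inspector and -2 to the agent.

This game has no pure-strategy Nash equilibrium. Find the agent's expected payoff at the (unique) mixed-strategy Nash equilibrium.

-15/7

The agent's indifference between Comply and Shirk determines the inspector's mixing probability p:
  the agent's payoff from Comply: p·(-3) + (1−p)·3 = -6p + 3
  the agent's payoff from Shirk: p·(-2) + (1−p)·(-3) = p - 3
  -6p + 3 = p - 3  ⇒  -7p = -6  ⇒  p = 6/7.
At equilibrium the agent is indifferent across columns, so the agent's payoff equals the payoff from Comply: (6/7)·(-3) + (1/7)·3 = -15/7.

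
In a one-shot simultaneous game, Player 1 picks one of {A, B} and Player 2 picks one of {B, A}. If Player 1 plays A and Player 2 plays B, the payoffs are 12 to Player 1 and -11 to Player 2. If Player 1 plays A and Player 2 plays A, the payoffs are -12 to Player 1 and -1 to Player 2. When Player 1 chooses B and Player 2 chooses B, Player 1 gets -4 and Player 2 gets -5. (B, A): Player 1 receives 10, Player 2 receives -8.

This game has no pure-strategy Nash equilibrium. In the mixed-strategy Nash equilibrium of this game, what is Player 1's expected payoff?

Player 1's indifference between A and B determines Player 2's mixing probability q:
  Player 1's payoff to A: q·12 + (1−q)·(-12) = 24q - 12
  Player 1's payoff to B: q·(-4) + (1−q)·10 = -14q + 10
  24q - 12 = -14q + 10  ⇒  38q = 22  ⇒  q = 11/19.
At equilibrium Player 1 is indifferent across rows, so Player 1's payoff equals the payoff from A: (11/19)·12 + (8/19)·(-12) = 36/19.

36/19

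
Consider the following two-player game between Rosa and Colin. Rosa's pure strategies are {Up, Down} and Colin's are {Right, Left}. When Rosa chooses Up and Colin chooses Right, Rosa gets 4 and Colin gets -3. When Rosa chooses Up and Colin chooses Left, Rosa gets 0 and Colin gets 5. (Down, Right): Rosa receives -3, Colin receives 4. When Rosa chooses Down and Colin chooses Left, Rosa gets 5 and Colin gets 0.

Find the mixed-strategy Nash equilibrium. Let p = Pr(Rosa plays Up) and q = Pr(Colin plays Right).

In a mixed equilibrium Colin is indifferent between Right and Left; this condition fixes p.
  Colin's expected payoff from Right: p·(-3) + (1−p)·4 = -7p + 4
  Colin's expected payoff from Left: p·5 + (1−p)·0 = 5p
  -7p + 4 = 5p  ⇒  -12p = -4  ⇒  p = 1/3.
For Rosa to be willing to mix, Rosa must be indifferent between Up and Down, which pins down Colin's mix.
  Rosa's payoff from Up: q·4 + (1−q)·0 = 4q
  Rosa's payoff from Down: q·(-3) + (1−q)·5 = -8q + 5
  4q = -8q + 5  ⇒  12q = 5  ⇒  q = 5/12.

p = 1/3, q = 5/12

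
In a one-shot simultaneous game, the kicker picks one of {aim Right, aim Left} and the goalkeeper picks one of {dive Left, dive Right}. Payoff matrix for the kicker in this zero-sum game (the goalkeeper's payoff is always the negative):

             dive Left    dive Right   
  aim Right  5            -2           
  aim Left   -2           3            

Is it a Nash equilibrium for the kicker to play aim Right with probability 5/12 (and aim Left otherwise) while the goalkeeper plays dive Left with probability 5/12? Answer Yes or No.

Yes

Check the goalkeeper's indifference given the kicker's mix p = 5/12:
  payoff from dive Left = -11/12; payoff from dive Right = -11/12 — equal.
Check the kicker's indifference given the goalkeeper's mix q = 5/12:
  payoff from aim Right = 11/12; payoff from aim Left = 11/12 — equal.
Both players are indifferent, so neither can profitably deviate.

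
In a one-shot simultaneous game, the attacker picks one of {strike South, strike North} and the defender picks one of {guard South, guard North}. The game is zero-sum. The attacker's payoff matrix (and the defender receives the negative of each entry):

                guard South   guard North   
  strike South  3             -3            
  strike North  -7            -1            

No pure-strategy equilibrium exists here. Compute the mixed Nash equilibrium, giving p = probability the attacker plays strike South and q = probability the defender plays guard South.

For the defender to be willing to mix, the defender must be indifferent between guard South and guard North, which pins down the attacker's mix.
  the defender's expected payoff from guard South: p·(-3) + (1−p)·7 = -10p + 7
  the defender's expected payoff from guard North: p·3 + (1−p)·1 = 2p + 1
  -10p + 7 = 2p + 1  ⇒  -12p = -6  ⇒  p = 1/2.
In a mixed equilibrium the attacker is indifferent between strike South and strike North; this condition fixes q.
  the attacker's expected payoff from strike South: q·3 + (1−q)·(-3) = 6q - 3
  the attacker's expected payoff from strike North: q·(-7) + (1−q)·(-1) = -6q - 1
  6q - 3 = -6q - 1  ⇒  12q = 2  ⇒  q = 1/6.

p = 1/2, q = 1/6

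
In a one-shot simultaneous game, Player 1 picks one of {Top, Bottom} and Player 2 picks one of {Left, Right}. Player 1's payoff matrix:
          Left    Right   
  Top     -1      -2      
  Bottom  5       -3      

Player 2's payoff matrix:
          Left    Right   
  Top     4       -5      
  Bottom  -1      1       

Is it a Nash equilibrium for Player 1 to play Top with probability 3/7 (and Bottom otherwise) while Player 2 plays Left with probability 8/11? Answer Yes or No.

Given Player 1's mix p = 3/7, Player 2's payoff from Left is 8/7 but from Right is -11/7. Player 2 strictly prefers Left, so Player 2 would not mix.
So the proposed profile is not a Nash equilibrium.

No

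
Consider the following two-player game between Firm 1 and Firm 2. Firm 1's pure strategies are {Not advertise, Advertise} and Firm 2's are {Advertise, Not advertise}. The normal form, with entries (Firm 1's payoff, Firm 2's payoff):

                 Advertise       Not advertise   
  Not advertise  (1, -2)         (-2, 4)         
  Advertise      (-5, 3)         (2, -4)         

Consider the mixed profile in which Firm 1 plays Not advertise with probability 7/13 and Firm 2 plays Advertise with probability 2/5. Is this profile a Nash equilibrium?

Yes

Check Firm 2's indifference given Firm 1's mix p = 7/13:
  payoff from Advertise = 4/13; payoff from Not advertise = 4/13 — equal.
Check Firm 1's indifference given Firm 2's mix q = 2/5:
  payoff from Not advertise = -4/5; payoff from Advertise = -4/5 — equal.
Both players are indifferent, so neither can profitably deviate.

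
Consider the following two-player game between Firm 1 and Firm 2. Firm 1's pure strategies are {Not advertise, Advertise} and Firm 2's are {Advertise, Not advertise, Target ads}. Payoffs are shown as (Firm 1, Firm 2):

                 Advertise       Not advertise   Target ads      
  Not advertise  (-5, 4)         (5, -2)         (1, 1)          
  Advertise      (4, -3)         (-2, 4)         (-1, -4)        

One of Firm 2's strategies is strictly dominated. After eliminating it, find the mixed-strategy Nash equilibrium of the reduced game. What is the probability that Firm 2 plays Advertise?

Firm 2's strategy Target ads is strictly dominated by Advertise: 4 > 1 and -3 > -4. Eliminate Target ads.
In a mixed equilibrium Firm 1 is indifferent between Not advertise and Advertise; this condition fixes q.
  Firm 1's expected payoff from Not advertise: q·(-5) + (1−q)·5 = -10q + 5
  Firm 1's expected payoff from Advertise: q·4 + (1−q)·(-2) = 6q - 2
  -10q + 5 = 6q - 2  ⇒  -16q = -7  ⇒  q = 7/16.

q = 7/16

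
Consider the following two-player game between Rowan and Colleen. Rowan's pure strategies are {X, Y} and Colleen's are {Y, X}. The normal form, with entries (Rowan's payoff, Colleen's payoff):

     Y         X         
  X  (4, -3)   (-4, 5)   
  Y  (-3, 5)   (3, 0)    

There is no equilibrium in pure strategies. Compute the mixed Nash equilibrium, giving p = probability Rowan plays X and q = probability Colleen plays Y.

p = 5/13, q = 1/2

Rowan's mix must leave Colleen indifferent between Y and X.
  Colleen's payoff from Y: p·(-3) + (1−p)·5 = -8p + 5
  Colleen's payoff from X: p·5 + (1−p)·0 = 5p
  -8p + 5 = 5p  ⇒  -13p = -5  ⇒  p = 5/13.
Rowan's indifference between X and Y determines Colleen's mixing probability q:
  Rowan's payoff from X: q·4 + (1−q)·(-4) = 8q - 4
  Rowan's payoff from Y: q·(-3) + (1−q)·3 = -6q + 3
  8q - 4 = -6q + 3  ⇒  14q = 7  ⇒  q = 1/2.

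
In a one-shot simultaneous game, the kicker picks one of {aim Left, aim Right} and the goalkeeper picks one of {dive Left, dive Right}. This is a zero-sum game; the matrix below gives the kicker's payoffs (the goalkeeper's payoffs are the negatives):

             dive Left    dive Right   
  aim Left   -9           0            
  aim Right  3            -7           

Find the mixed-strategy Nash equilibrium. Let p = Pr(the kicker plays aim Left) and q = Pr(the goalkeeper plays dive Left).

p = 10/19, q = 7/19

The kicker's mix must leave the goalkeeper indifferent between dive Left and dive Right.
  the goalkeeper's payoff from dive Left: p·9 + (1−p)·(-3) = 12p - 3
  the goalkeeper's payoff from dive Right: p·0 + (1−p)·7 = -7p + 7
  12p - 3 = -7p + 7  ⇒  19p = 10  ⇒  p = 10/19.
For the kicker to be willing to mix, the kicker must be indifferent between aim Left and aim Right, which pins down the goalkeeper's mix.
  the kicker's payoff to aim Left: q·(-9) + (1−q)·0 = -9q
  the kicker's payoff to aim Right: q·3 + (1−q)·(-7) = 10q - 7
  -9q = 10q - 7  ⇒  -19q = -7  ⇒  q = 7/19.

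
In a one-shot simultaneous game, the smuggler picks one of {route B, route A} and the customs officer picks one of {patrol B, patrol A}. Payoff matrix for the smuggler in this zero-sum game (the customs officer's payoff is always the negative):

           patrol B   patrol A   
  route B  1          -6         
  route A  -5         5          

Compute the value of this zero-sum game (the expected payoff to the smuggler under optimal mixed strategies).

For the smuggler to be willing to mix, the smuggler must be indifferent between route B and route A, which pins down the customs officer's mix.
  the smuggler's payoff from route B: q·1 + (1−q)·(-6) = 7q - 6
  the smuggler's payoff from route A: q·(-5) + (1−q)·5 = -10q + 5
  7q - 6 = -10q + 5  ⇒  17q = 11  ⇒  q = 11/17.
The value is the smuggler's expected payoff against this mix (using route B): (11/17)·1 + (6/17)·(-6) = -25/17.

v = -25/17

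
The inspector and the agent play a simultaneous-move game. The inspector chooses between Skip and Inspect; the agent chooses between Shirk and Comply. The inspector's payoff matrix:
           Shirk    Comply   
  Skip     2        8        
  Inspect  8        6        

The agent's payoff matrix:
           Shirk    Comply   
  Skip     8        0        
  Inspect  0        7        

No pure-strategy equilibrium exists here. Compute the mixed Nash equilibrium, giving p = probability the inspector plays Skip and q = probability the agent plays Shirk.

p = 7/15, q = 1/4

In a mixed equilibrium the agent is indifferent between Shirk and Comply; this condition fixes p.
  the agent's payoff to Shirk: p·8 + (1−p)·0 = 8p
  the agent's payoff to Comply: p·0 + (1−p)·7 = -7p + 7
  8p = -7p + 7  ⇒  15p = 7  ⇒  p = 7/15.
For the inspector to be willing to mix, the inspector must be indifferent between Skip and Inspect, which pins down the agent's mix.
  the inspector's payoff to Skip: q·2 + (1−q)·8 = -6q + 8
  the inspector's payoff to Inspect: q·8 + (1−q)·6 = 2q + 6
  -6q + 8 = 2q + 6  ⇒  -8q = -2  ⇒  q = 1/4.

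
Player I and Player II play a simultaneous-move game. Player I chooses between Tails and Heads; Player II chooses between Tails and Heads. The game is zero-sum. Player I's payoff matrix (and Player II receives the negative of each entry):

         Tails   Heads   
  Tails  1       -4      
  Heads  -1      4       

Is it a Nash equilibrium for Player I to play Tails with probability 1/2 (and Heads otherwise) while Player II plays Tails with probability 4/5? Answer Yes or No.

Yes

Check Player II's indifference given Player I's mix p = 1/2:
  payoff from Tails = 0; payoff from Heads = 0 — equal.
Check Player I's indifference given Player II's mix q = 4/5:
  payoff from Tails = 0; payoff from Heads = 0 — equal.
Both players are indifferent, so neither can profitably deviate.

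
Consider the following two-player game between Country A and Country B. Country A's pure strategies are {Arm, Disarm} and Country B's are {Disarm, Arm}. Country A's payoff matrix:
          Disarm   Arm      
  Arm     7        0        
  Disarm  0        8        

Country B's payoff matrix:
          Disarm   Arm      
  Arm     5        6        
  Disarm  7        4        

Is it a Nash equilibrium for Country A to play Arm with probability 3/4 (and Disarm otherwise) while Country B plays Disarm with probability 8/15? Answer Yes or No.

Yes

Check Country B's indifference given Country A's mix p = 3/4:
  payoff from Disarm = 11/2; payoff from Arm = 11/2 — equal.
Check Country A's indifference given Country B's mix q = 8/15:
  payoff from Arm = 56/15; payoff from Disarm = 56/15 — equal.
Both players are indifferent, so neither can profitably deviate.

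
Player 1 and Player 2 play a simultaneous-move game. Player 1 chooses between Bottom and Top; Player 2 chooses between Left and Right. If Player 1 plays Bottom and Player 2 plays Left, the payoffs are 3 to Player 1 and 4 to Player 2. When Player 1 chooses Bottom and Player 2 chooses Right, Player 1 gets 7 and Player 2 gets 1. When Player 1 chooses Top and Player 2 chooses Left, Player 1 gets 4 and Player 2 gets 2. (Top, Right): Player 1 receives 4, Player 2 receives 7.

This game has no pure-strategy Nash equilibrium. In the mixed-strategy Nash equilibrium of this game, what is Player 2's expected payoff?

13/4

Set Player 2's expected payoff from Left equal to that from Right:
  Player 2's payoff to Left: p·4 + (1−p)·2 = 2p + 2
  Player 2's payoff to Right: p·1 + (1−p)·7 = -6p + 7
  2p + 2 = -6p + 7  ⇒  8p = 5  ⇒  p = 5/8.
At equilibrium Player 2 is indifferent across columns, so Player 2's payoff equals the payoff from Left: (5/8)·4 + (3/8)·2 = 13/4.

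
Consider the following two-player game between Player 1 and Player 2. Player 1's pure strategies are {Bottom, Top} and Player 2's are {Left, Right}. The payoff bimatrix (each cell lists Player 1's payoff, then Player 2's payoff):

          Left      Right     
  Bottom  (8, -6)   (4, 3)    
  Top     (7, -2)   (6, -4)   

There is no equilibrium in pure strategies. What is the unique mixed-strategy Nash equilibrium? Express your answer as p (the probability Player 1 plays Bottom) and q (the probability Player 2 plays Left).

For Player 2 to be willing to mix, Player 2 must be indifferent between Left and Right, which pins down Player 1's mix.
  Player 2's payoff from Left: p·(-6) + (1−p)·(-2) = -4p - 2
  Player 2's payoff from Right: p·3 + (1−p)·(-4) = 7p - 4
  -4p - 2 = 7p - 4  ⇒  -11p = -2  ⇒  p = 2/11.
Set Player 1's expected payoff from Bottom equal to that from Top:
  Player 1's payoff to Bottom: q·8 + (1−q)·4 = 4q + 4
  Player 1's payoff to Top: q·7 + (1−q)·6 = q + 6
  4q + 4 = q + 6  ⇒  3q = 2  ⇒  q = 2/3.

p = 2/11, q = 2/3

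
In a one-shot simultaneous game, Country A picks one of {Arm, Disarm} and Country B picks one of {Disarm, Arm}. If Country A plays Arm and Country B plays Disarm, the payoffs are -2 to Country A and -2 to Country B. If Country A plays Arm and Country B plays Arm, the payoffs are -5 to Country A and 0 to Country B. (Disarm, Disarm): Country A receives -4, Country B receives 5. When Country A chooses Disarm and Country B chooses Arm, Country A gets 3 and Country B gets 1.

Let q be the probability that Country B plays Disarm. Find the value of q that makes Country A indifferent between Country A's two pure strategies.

Country B's mix must leave Country A indifferent between Arm and Disarm.
  Country A's payoff from Arm: q·(-2) + (1−q)·(-5) = 3q - 5
  Country A's payoff from Disarm: q·(-4) + (1−q)·3 = -7q + 3
  3q - 5 = -7q + 3  ⇒  10q = 8  ⇒  q = 4/5.

q = 4/5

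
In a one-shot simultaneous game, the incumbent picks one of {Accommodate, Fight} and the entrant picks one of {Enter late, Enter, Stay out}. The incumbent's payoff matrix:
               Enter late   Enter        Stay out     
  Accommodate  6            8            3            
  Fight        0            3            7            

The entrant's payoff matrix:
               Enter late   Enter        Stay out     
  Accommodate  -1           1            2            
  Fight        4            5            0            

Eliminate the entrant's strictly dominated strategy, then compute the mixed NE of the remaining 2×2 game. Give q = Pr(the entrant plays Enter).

q = 4/9

The entrant's strategy Enter late is strictly dominated by Enter: 1 > -1 and 5 > 4. Eliminate Enter late.
In a mixed equilibrium the incumbent is indifferent between Accommodate and Fight; this condition fixes q.
  the incumbent's payoff to Accommodate: q·8 + (1−q)·3 = 5q + 3
  the incumbent's payoff to Fight: q·3 + (1−q)·7 = -4q + 7
  5q + 3 = -4q + 7  ⇒  9q = 4  ⇒  q = 4/9.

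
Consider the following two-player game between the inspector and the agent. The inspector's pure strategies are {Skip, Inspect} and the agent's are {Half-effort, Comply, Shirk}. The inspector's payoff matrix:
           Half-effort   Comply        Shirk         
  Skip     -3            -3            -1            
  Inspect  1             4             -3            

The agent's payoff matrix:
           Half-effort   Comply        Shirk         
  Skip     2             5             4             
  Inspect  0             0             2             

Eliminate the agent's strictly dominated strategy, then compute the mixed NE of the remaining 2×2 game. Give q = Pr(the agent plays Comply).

The agent's strategy Half-effort is strictly dominated by Shirk: 4 > 2 and 2 > 0. Eliminate Half-effort.
In a mixed equilibrium the inspector is indifferent between Skip and Inspect; this condition fixes q.
  the inspector's payoff from Skip: q·(-3) + (1−q)·(-1) = -2q - 1
  the inspector's payoff from Inspect: q·4 + (1−q)·(-3) = 7q - 3
  -2q - 1 = 7q - 3  ⇒  -9q = -2  ⇒  q = 2/9.

q = 2/9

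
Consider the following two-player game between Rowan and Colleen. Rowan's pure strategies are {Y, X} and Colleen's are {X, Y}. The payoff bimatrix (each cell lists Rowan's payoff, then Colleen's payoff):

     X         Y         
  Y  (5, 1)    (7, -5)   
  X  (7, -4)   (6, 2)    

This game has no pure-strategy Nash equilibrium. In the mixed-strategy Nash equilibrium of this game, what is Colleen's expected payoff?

-3/2

Set Colleen's expected payoff from X equal to that from Y:
  Colleen's payoff to X: p·1 + (1−p)·(-4) = 5p - 4
  Colleen's payoff to Y: p·(-5) + (1−p)·2 = -7p + 2
  5p - 4 = -7p + 2  ⇒  12p = 6  ⇒  p = 1/2.
At equilibrium Colleen is indifferent across columns, so Colleen's payoff equals the payoff from X: (1/2)·1 + (1/2)·(-4) = -3/2.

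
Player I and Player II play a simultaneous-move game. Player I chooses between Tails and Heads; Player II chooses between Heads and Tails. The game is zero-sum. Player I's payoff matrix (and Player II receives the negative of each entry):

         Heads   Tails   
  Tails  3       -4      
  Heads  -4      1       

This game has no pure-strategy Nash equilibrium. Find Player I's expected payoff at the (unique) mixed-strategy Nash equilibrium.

In a mixed equilibrium Player I is indifferent between Tails and Heads; this condition fixes q.
  Player I's payoff to Tails: q·3 + (1−q)·(-4) = 7q - 4
  Player I's payoff to Heads: q·(-4) + (1−q)·1 = -5q + 1
  7q - 4 = -5q + 1  ⇒  12q = 5  ⇒  q = 5/12.
At equilibrium Player I is indifferent across rows, so Player I's payoff equals the payoff from Tails: (5/12)·3 + (7/12)·(-4) = -13/12.

-13/12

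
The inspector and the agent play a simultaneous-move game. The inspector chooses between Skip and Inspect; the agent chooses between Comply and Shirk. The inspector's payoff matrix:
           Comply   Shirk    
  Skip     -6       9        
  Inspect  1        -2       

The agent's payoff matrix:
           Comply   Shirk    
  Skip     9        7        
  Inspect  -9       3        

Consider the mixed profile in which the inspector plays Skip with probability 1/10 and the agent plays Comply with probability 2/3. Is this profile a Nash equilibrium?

No

Given the inspector's mix p = 1/10, the agent's payoff from Comply is -36/5 but from Shirk is 17/5. The agent strictly prefers Shirk, so the agent would not mix.
So the proposed profile is not a Nash equilibrium.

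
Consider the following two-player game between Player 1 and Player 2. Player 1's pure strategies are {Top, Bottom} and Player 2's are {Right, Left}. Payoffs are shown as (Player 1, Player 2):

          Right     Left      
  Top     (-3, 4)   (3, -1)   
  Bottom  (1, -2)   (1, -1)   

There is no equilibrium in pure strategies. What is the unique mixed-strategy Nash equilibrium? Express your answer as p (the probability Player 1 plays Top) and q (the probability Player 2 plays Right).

p = 1/6, q = 1/3

For Player 2 to be willing to mix, Player 2 must be indifferent between Right and Left, which pins down Player 1's mix.
  Player 2's payoff to Right: p·4 + (1−p)·(-2) = 6p - 2
  Player 2's payoff to Left: p·(-1) + (1−p)·(-1) = -1
  6p - 2 = -1  ⇒  6p = 1  ⇒  p = 1/6.
Set Player 1's expected payoff from Top equal to that from Bottom:
  Player 1's payoff from Top: q·(-3) + (1−q)·3 = -6q + 3
  Player 1's payoff from Bottom: q·1 + (1−q)·1 = 1
  -6q + 3 = 1  ⇒  -6q = -2  ⇒  q = 1/3.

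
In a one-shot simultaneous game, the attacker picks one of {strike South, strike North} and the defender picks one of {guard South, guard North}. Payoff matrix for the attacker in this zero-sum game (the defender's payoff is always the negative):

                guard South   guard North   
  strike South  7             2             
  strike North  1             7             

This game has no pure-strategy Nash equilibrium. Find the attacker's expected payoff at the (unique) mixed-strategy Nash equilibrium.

47/11

The attacker's indifference between strike South and strike North determines the defender's mixing probability q:
  the attacker's expected payoff from strike South: q·7 + (1−q)·2 = 5q + 2
  the attacker's expected payoff from strike North: q·1 + (1−q)·7 = -6q + 7
  5q + 2 = -6q + 7  ⇒  11q = 5  ⇒  q = 5/11.
At equilibrium the attacker is indifferent across rows, so the attacker's payoff equals the payoff from strike South: (5/11)·7 + (6/11)·2 = 47/11.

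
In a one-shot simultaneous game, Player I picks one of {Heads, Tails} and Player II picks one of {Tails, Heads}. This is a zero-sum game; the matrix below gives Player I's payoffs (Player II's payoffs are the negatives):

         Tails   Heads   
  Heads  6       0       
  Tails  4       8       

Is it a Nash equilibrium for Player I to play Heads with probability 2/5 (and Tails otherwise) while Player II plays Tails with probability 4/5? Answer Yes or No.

Check Player II's indifference given Player I's mix p = 2/5:
  payoff from Tails = -24/5; payoff from Heads = -24/5 — equal.
Check Player I's indifference given Player II's mix q = 4/5:
  payoff from Heads = 24/5; payoff from Tails = 24/5 — equal.
Both players are indifferent, so neither can profitably deviate.

Yes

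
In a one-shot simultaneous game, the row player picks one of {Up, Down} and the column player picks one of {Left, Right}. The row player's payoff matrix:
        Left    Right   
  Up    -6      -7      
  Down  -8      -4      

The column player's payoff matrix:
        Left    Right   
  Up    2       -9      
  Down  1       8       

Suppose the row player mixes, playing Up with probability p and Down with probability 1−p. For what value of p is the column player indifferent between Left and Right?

p = 7/18

The column player's indifference between Left and Right determines the row player's mixing probability p:
  the column player's expected payoff from Left: p·2 + (1−p)·1 = p + 1
  the column player's expected payoff from Right: p·(-9) + (1−p)·8 = -17p + 8
  p + 1 = -17p + 8  ⇒  18p = 7  ⇒  p = 7/18.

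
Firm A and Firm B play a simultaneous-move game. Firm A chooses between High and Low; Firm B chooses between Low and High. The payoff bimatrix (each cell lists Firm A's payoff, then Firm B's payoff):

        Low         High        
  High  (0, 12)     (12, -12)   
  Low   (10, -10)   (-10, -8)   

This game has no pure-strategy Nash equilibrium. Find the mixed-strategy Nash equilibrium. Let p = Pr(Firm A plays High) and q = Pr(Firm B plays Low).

p = 1/13, q = 11/16

Set Firm B's expected payoff from Low equal to that from High:
  Firm B's expected payoff from Low: p·12 + (1−p)·(-10) = 22p - 10
  Firm B's expected payoff from High: p·(-12) + (1−p)·(-8) = -4p - 8
  22p - 10 = -4p - 8  ⇒  26p = 2  ⇒  p = 1/13.
Set Firm A's expected payoff from High equal to that from Low:
  Firm A's payoff from High: q·0 + (1−q)·12 = -12q + 12
  Firm A's payoff from Low: q·10 + (1−q)·(-10) = 20q - 10
  -12q + 12 = 20q - 10  ⇒  -32q = -22  ⇒  q = 11/16.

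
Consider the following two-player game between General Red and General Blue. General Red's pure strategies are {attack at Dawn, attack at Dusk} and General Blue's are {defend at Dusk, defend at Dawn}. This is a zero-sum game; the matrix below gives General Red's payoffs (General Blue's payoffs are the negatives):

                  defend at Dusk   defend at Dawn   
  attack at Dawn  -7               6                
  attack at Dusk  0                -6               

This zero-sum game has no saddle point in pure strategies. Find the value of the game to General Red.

v = -42/19

For General Red to be willing to mix, General Red must be indifferent between attack at Dawn and attack at Dusk, which pins down General Blue's mix.
  General Red's payoff to attack at Dawn: q·(-7) + (1−q)·6 = -13q + 6
  General Red's payoff to attack at Dusk: q·0 + (1−q)·(-6) = 6q - 6
  -13q + 6 = 6q - 6  ⇒  -19q = -12  ⇒  q = 12/19.
The value is General Red's expected payoff against this mix (using attack at Dawn): (12/19)·(-7) + (7/19)·6 = -42/19.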